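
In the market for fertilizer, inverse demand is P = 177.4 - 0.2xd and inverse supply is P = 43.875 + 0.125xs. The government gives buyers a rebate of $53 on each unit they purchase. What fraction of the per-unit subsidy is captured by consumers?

Consumer share = 8/13

Pre-subsidy: 177.4 - 0.2x = 43.875 + 0.125x gives x* = 5341/13 and P* = 1238/13.
With the rebate, buyers effectively pay Pb = Ps − 53, where Ps is the price sellers receive.
On the curves, Pb = 177.4 - 0.2x and Ps = 43.875 + 0.125x; the wedge Ps − Pb = 53 gives 43.875 + 0.125x − (177.4 - 0.2x) = 53, so x' = 7461/13.
Then Pb = 177.4 − 0.2·(7461/13) = 814/13 and Ps = 43.875 + 0.125·(7461/13) = 1503/13.
Buyers' price falls by P* − Pb = 1238/13 − 814/13 = 424/13; sellers' price rises by Ps − P* = 1503/13 − 1238/13 = 265/13.
So consumers capture (424/13)/53 = 8/13 of each unit of subsidy.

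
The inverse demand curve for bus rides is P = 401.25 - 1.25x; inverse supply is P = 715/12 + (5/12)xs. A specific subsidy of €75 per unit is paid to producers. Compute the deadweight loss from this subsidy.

Deadweight loss = €1687.5

Pre-subsidy: 401.25 - 1.25x = 715/12 + (5/12)x gives x* = 205 and P* = 145.
With the subsidy, sellers receive Ps = Pb + 75 for each unit, where Pb is the price buyers pay.
On the curves, Pb = 401.25 - 1.25x and Ps = 715/12 + (5/12)x; the wedge Ps − Pb = 75 gives 715/12 + (5/12)x − (401.25 - 1.25x) = 75, so x' = 250.
Then Pb = 401.25 − 1.25·250 = 88.75 and Ps = 715/12 + (5/12)·250 = 163.75.
The subsidy expands output by 250 − 205 = 45 past the efficient level; on those units the gap between marginal cost and willingness to pay runs from 0 up to 75.
DWL = ½ × 75 × 45 = 1687.5.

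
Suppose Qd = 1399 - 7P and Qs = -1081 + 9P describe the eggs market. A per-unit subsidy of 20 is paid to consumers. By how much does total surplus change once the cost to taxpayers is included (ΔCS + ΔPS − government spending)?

Pre-subsidy: 1399 - 7P = -1081 + 9P gives P* = 155, Q* = 314.
With the rebate, buyers effectively pay Pb = Ps − 20, where Ps is the price sellers receive.
Demand in terms of Ps becomes Qd = 1399 − 7(Ps − 20) = 1539 - 7Ps. Setting this equal to supply: 1539 - 7Ps = -1081 + 9Ps, so Ps = 163.75.
Buyers pay Pb = 163.75 − 20 = 143.75; Q' = -1081 + 9·163.75 = 392.75.
ΔCS = ½(314 + 392.75)(155 − 143.75) = 3975.46875; ΔPS = ½(314 + 392.75)(163.75 − 155) = 3092.03125.
Government spending = 20 × 392.75 = 7855.
Net change = 3975.46875 + 3092.03125 − 7855 = -787.5. The loss equals the DWL triangle ½·20·78.75.

Net change in total surplus = -787.5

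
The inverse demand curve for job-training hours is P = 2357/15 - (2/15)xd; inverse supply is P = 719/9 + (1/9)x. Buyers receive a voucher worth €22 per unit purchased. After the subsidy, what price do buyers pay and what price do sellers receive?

Pre-subsidy: 2357/15 - (2/15)x = 719/9 + (1/9)x gives x* = 316 and P* = 115.
With the rebate, buyers effectively pay Pb = Ps − 22, where Ps is the price sellers receive.
On the curves, Pb = 2357/15 - (2/15)x and Ps = 719/9 + (1/9)x; the wedge Ps − Pb = 22 gives 719/9 + (1/9)x − (2357/15 - (2/15)x) = 22, so x' = 406.
Then Pb = 2357/15 − (2/15)·406 = 103 and Ps = 719/9 + (1/9)·406 = 125.

Buyers pay €103; sellers receive €125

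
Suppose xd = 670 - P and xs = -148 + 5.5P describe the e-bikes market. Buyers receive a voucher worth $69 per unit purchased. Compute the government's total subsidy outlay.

Pre-subsidy: 670 - P = -148 + 5.5P gives P* = 1636/13, x* = 7074/13.
With the rebate, buyers effectively pay Pb = Ps − 69, where Ps is the price sellers receive.
Demand in terms of Ps becomes xd = 670 − 1(Ps − 69) = 739 - Ps. Setting this equal to supply: 739 - Ps = -148 + 5.5Ps, so Ps = 1774/13.
Buyers pay Pb = 1774/13 − 69 = 877/13; x' = -148 + 5.5·(1774/13) = 7833/13.
Government outlay = subsidy × quantity = 69 × 7833/13 = 540477/13.

Government cost = 540477/13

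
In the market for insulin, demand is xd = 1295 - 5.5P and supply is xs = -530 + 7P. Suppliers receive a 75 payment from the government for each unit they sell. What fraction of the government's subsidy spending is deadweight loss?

Pre-subsidy: 1295 - 5.5P = -530 + 7P gives P* = 146, x* = 492.
With the subsidy, sellers receive Ps = Pb + 75 for each unit, where Pb is the price buyers pay.
Supply in terms of Pb becomes xs = -530 + 7(Pb + 75) = -5 + 7Pb. Setting this equal to demand: 1295 - 5.5Pb = -5 + 7Pb, so Pb = 104.
Sellers receive Ps = 104 + 75 = 179; x' = 1295 − 5.5·104 = 723.
ΔCS = ½(492 + 723)(146 − 104) = 25515; ΔPS = ½(492 + 723)(179 − 146) = 20047.5.
Government spending = 75 × 723 = 54225.
DWL = ½ × 75 × (723 − 492) = 8662.5; fraction = 8662.5 / 54225 = 77/482.

DWL / government spending = 77/482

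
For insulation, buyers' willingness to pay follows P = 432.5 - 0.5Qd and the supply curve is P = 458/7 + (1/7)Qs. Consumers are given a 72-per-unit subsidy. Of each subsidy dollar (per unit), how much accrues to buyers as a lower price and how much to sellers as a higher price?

Pre-subsidy: 432.5 - 0.5Q = 458/7 + (1/7)Q gives Q* = 571 and P* = 147.
With the rebate, buyers effectively pay Pb = Ps − 72, where Ps is the price sellers receive.
On the curves, Pb = 432.5 - 0.5Q and Ps = 458/7 + (1/7)Q; the wedge Ps − Pb = 72 gives 458/7 + (1/7)Q − (432.5 - 0.5Q) = 72, so Q' = 683.
Then Pb = 432.5 − 0.5·683 = 91 and Ps = 458/7 + (1/7)·683 = 163.
Buyers' price falls by P* − Pb = 147 − 91 = 56; sellers' price rises by Ps − P* = 163 − 147 = 16.

Buyers gain 56 per unit; sellers gain 16 per unit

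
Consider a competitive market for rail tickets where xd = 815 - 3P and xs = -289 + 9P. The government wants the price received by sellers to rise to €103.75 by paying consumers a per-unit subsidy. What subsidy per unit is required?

Required subsidy s = €47 per unit

At a seller price of 103.75, quantity supplied is -289 + 9·103.75 = 644.75.
Buyers absorb 644.75 only when they pay Pb with 815 − 3·Pb = 644.75, i.e. Pb = 56.75.
s = Ps − Pb = 103.75 − 56.75 = 47.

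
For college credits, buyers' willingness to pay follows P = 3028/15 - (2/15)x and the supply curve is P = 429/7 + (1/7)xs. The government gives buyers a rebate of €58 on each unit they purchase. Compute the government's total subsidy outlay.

Pre-subsidy: 3028/15 - (2/15)x = 429/7 + (1/7)x gives x* = 509 and P* = 134.
With the rebate, buyers effectively pay Pb = Ps − 58, where Ps is the price sellers receive.
On the curves, Pb = 3028/15 - (2/15)x and Ps = 429/7 + (1/7)x; the wedge Ps − Pb = 58 gives 429/7 + (1/7)x − (3028/15 - (2/15)x) = 58, so x' = 719.
Then Pb = 3028/15 − (2/15)·719 = 106 and Ps = 429/7 + (1/7)·719 = 164.
Government outlay = subsidy × quantity = 58 × 719 = 41702.

Government cost = €41702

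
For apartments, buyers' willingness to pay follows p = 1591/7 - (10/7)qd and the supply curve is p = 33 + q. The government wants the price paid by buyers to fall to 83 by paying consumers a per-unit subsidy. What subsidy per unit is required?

Required subsidy s = 51 per unit

At a buyer price of 83, quantity demanded is 159.1 − 0.7·83 = 101.
Sellers supply 101 only when they receive ps = 33 + 1·101 = 134.
s = ps − pb = 134 − 83 = 51.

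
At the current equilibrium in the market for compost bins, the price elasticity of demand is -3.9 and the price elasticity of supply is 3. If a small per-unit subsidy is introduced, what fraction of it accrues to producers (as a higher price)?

For a small subsidy around the equilibrium, the benefit split depends on the relative slopes, which at a point are proportional to the elasticities.
Buyer share = εs/(εs + |εd|) = 3/(3 + 3.9) = 10/23; seller share = |εd|/(εs + |εd|) = 13/23.
So producers capture 13/23 of the subsidy.

Producer share = 13/23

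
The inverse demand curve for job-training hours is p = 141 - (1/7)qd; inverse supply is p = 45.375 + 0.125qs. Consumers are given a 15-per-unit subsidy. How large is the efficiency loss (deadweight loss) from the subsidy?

Pre-subsidy: 141 - (1/7)q = 45.375 + 0.125q gives q* = 357 and p* = 90.
With the rebate, buyers effectively pay pb = ps − 15, where ps is the price sellers receive.
On the curves, pb = 141 - (1/7)q and ps = 45.375 + 0.125q; the wedge ps − pb = 15 gives 45.375 + 0.125q − (141 - (1/7)q) = 15, so q' = 413.
Then pb = 141 − (1/7)·413 = 82 and ps = 45.375 + 0.125·413 = 97.
The subsidy expands output by 413 − 357 = 56 past the efficient level; on those units the gap between marginal cost and willingness to pay runs from 0 up to 15.
DWL = ½ × 15 × 56 = 420.

Deadweight loss = 420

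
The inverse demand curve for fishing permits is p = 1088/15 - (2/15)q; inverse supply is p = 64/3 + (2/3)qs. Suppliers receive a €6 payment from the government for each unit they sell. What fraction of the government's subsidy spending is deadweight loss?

DWL / government spending = 15/286

Pre-subsidy: 1088/15 - (2/15)q = 64/3 + (2/3)q gives q* = 64 and p* = 64.
With the subsidy, sellers receive ps = pb + 6 for each unit, where pb is the price buyers pay.
On the curves, pb = 1088/15 - (2/15)q and ps = 64/3 + (2/3)q; the wedge ps − pb = 6 gives 64/3 + (2/3)q − (1088/15 - (2/15)q) = 6, so q' = 71.5.
Then pb = 1088/15 − (2/15)·71.5 = 63 and ps = 64/3 + (2/3)·71.5 = 69.
ΔCS = ½(64 + 71.5)(64 − 63) = 67.75; ΔPS = ½(64 + 71.5)(69 − 64) = 338.75.
Government spending = 6 × 71.5 = 429.
DWL = ½ × 6 × (71.5 − 64) = 22.5; fraction = 22.5 / 429 = 15/286.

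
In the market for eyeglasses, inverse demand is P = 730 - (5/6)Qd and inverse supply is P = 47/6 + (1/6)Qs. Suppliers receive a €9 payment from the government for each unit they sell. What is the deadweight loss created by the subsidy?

Deadweight loss = €40.5

Pre-subsidy: 730 - (5/6)Q = 47/6 + (1/6)Q gives Q* = 4333/6 and P* = 4615/36.
With the subsidy, sellers receive Ps = Pb + 9 for each unit, where Pb is the price buyers pay.
On the curves, Pb = 730 - (5/6)Q and Ps = 47/6 + (1/6)Q; the wedge Ps − Pb = 9 gives 47/6 + (1/6)Q − (730 - (5/6)Q) = 9, so Q' = 4387/6.
Then Pb = 730 − (5/6)·(4387/6) = 4345/36 and Ps = 47/6 + (1/6)·(4387/6) = 4669/36.
The subsidy expands output by 4387/6 − 4333/6 = 9 past the efficient level; on those units the gap between marginal cost and willingness to pay runs from 0 up to 9.
DWL = ½ × 9 × 9 = 40.5.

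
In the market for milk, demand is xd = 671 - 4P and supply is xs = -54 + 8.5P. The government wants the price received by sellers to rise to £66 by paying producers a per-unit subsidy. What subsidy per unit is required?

Required subsidy s = £25 per unit

At a seller price of 66, quantity supplied is -54 + 8.5·66 = 507.
Buyers absorb 507 only when they pay Pb with 671 − 4·Pb = 507, i.e. Pb = 41.
s = Ps − Pb = 66 − 41 = 25.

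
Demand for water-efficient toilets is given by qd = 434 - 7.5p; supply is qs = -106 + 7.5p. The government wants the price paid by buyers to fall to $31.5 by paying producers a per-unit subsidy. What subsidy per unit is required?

At a buyer price of 31.5, quantity demanded is 434 − 7.5·31.5 = 197.75.
Sellers supply 197.75 only when they receive ps with -106 + 7.5·ps = 197.75, i.e. ps = 40.5.
s = ps − pb = 40.5 − 31.5 = 9.

Required subsidy s = $9 per unit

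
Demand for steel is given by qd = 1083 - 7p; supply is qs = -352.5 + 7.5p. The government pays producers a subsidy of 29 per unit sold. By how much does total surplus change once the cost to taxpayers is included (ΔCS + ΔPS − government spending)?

Pre-subsidy: 1083 - 7p = -352.5 + 7.5p gives p* = 99, q* = 390.
With the subsidy, sellers receive ps = pb + 29 for each unit, where pb is the price buyers pay.
Supply in terms of pb becomes qs = -352.5 + 7.5(pb + 29) = -135 + 7.5pb. Setting this equal to demand: 1083 - 7pb = -135 + 7.5pb, so pb = 84.
Sellers receive ps = 84 + 29 = 113; q' = 1083 − 7·84 = 495.
ΔCS = ½(390 + 495)(99 − 84) = 6637.5; ΔPS = ½(390 + 495)(113 − 99) = 6195.
Government spending = 29 × 495 = 14355.
Net change = 6637.5 + 6195 − 14355 = -1522.5. The loss equals the DWL triangle ½·29·105.

Net change in total surplus = -1522.5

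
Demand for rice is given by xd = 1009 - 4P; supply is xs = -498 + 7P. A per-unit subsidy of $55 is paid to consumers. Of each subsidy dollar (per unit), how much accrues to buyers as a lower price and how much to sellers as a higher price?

Pre-subsidy: 1009 - 4P = -498 + 7P gives P* = 137, x* = 461.
With the rebate, buyers effectively pay Pb = Ps − 55, where Ps is the price sellers receive.
Demand in terms of Ps becomes xd = 1009 − 4(Ps − 55) = 1229 - 4Ps. Setting this equal to supply: 1229 - 4Ps = -498 + 7Ps, so Ps = 157.
Buyers pay Pb = 157 − 55 = 102; x' = -498 + 7·157 = 601.
Buyers' price falls by P* − Pb = 137 − 102 = 35; sellers' price rises by Ps − P* = 157 − 137 = 20.

Buyers gain $35 per unit; sellers gain $20 per unit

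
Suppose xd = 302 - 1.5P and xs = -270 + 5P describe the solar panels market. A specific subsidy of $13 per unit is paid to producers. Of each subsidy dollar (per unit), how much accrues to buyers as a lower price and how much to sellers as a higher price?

Buyers gain $10 per unit; sellers gain $3 per unit

Pre-subsidy: 302 - 1.5P = -270 + 5P gives P* = 88, x* = 170.
With the subsidy, sellers receive Ps = Pb + 13 for each unit, where Pb is the price buyers pay.
Supply in terms of Pb becomes xs = -270 + 5(Pb + 13) = -205 + 5Pb. Setting this equal to demand: 302 - 1.5Pb = -205 + 5Pb, so Pb = 78.
Sellers receive Ps = 78 + 13 = 91; x' = 302 − 1.5·78 = 185.
Buyers' price falls by P* − Pb = 88 − 78 = 10; sellers' price rises by Ps − P* = 91 − 88 = 3.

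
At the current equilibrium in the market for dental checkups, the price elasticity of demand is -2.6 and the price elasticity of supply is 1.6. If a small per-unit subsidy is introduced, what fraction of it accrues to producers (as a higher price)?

Producer share = 13/21

For a small subsidy around the equilibrium, the benefit split depends on the relative slopes, which at a point are proportional to the elasticities.
Buyer share = εs/(εs + |εd|) = 1.6/(1.6 + 2.6) = 8/21; seller share = |εd|/(εs + |εd|) = 13/21.
So producers capture 13/21 of the subsidy.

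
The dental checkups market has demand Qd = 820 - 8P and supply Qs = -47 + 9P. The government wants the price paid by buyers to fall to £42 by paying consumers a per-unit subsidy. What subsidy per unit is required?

Required subsidy s = £17 per unit

At a buyer price of 42, quantity demanded is 820 − 8·42 = 484.
Sellers supply 484 only when they receive Ps with -47 + 9·Ps = 484, i.e. Ps = 59.
s = Ps − Pb = 59 − 42 = 17.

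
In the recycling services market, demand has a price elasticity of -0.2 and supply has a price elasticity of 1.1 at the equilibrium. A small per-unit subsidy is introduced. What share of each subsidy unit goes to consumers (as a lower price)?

For a small subsidy around the equilibrium, the benefit split depends on the relative slopes, which at a point are proportional to the elasticities.
Buyer share = εs/(εs + |εd|) = 1.1/(1.1 + 0.2) = 11/13; seller share = |εd|/(εs + |εd|) = 2/13.

Consumer share = 11/13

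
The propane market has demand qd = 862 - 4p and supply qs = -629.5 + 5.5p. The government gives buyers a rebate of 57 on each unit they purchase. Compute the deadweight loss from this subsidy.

Pre-subsidy: 862 - 4p = -629.5 + 5.5p gives p* = 157, q* = 234.
With the rebate, buyers effectively pay pb = ps − 57, where ps is the price sellers receive.
Demand in terms of ps becomes qd = 862 − 4(ps − 57) = 1090 - 4ps. Setting this equal to supply: 1090 - 4ps = -629.5 + 5.5ps, so ps = 181.
Buyers pay pb = 181 − 57 = 124; q' = -629.5 + 5.5·181 = 366.
The subsidy expands output by 366 − 234 = 132 past the efficient level; on those units the gap between marginal cost and willingness to pay runs from 0 up to 57.
DWL = ½ × 57 × 132 = 3762.

Deadweight loss = 3762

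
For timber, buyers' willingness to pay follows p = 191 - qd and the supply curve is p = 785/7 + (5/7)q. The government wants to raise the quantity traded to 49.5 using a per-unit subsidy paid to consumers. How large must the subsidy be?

Required subsidy s = 6 per unit

At q = 49.5, from the demand curve buyers pay pb = 191 − 1·49.5 = 141.5; from the supply curve sellers need ps = 785/7 + (5/7)·49.5 = 147.5.
The subsidy must fill the gap: s = ps − pb = 147.5 − 141.5 = 6.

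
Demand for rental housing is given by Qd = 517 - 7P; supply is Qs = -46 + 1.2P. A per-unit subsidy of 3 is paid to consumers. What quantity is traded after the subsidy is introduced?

Pre-subsidy: 517 - 7P = -46 + 1.2P gives P* = 2815/41, Q* = 1492/41.
With the rebate, buyers effectively pay Pb = Ps − 3, where Ps is the price sellers receive.
Demand in terms of Ps becomes Qd = 517 − 7(Ps − 3) = 538 - 7Ps. Setting this equal to supply: 538 - 7Ps = -46 + 1.2Ps, so Ps = 2920/41.
Buyers pay Pb = 2920/41 − 3 = 2797/41; Q' = -46 + 1.2·(2920/41) = 1618/41.

Q' = 1618/41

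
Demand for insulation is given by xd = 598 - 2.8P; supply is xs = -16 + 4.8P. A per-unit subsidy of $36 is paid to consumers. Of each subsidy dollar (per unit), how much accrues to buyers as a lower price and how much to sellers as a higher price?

Buyers gain 432/19 per unit; sellers gain 252/19 per unit

Pre-subsidy: 598 - 2.8P = -16 + 4.8P gives P* = 1535/19, x* = 7064/19.
With the rebate, buyers effectively pay Pb = Ps − 36, where Ps is the price sellers receive.
Demand in terms of Ps becomes xd = 598 − 2.8(Ps − 36) = 698.8 - 2.8Ps. Setting this equal to supply: 698.8 - 2.8Ps = -16 + 4.8Ps, so Ps = 1787/19.
Buyers pay Pb = 1787/19 − 36 = 1103/19; x' = -16 + 4.8·(1787/19) = 41368/95.
Buyers' price falls by P* − Pb = 1535/19 − 1103/19 = 432/19; sellers' price rises by Ps − P* = 1787/19 − 1535/19 = 252/19.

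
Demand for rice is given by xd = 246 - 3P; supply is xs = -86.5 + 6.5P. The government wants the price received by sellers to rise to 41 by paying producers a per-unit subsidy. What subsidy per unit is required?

At a seller price of 41, quantity supplied is -86.5 + 6.5·41 = 180.
Buyers absorb 180 only when they pay Pb with 246 − 3·Pb = 180, i.e. Pb = 22.
s = Ps − Pb = 41 − 22 = 19.

Required subsidy s = 19 per unit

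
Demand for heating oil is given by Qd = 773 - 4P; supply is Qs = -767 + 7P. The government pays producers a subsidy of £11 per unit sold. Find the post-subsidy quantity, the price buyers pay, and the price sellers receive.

Pre-subsidy: 773 - 4P = -767 + 7P gives P* = 140, Q* = 213.
With the subsidy, sellers receive Ps = Pb + 11 for each unit, where Pb is the price buyers pay.
Supply in terms of Pb becomes Qs = -767 + 7(Pb + 11) = -690 + 7Pb. Setting this equal to demand: 773 - 4Pb = -690 + 7Pb, so Pb = 133.
Sellers receive Ps = 133 + 11 = 144; Q' = 773 − 4·133 = 241.

Q' = 241; buyers pay £133; sellers receive £144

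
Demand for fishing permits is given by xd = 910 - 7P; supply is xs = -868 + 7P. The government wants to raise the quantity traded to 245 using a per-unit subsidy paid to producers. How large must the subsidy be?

At x = 245, invert demand for the buyer price: Pb = (910 − 245)/7 = 95; invert supply for the seller price: Ps = (245 − (-868))/7 = 159.
The subsidy must fill the gap: s = Ps − Pb = 159 − 95 = 64.

Required subsidy s = 64 per unit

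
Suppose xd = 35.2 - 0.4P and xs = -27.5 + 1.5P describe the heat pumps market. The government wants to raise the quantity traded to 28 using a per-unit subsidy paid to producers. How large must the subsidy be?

At x = 28, invert demand for the buyer price: Pb = (35.2 − 28)/0.4 = 18; invert supply for the seller price: Ps = (28 − (-27.5))/1.5 = 37.
The subsidy must fill the gap: s = Ps − Pb = 37 − 18 = 19.

Required subsidy s = 19 per unit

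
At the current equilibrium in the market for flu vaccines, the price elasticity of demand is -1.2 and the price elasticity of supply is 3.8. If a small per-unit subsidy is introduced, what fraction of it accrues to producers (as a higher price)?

Producer share = 0.24

For a small subsidy around the equilibrium, the benefit split depends on the relative slopes, which at a point are proportional to the elasticities.
Buyer share = εs/(εs + |εd|) = 3.8/(3.8 + 1.2) = 0.76; seller share = |εd|/(εs + |εd|) = 0.24.
So producers capture 0.24 of the subsidy.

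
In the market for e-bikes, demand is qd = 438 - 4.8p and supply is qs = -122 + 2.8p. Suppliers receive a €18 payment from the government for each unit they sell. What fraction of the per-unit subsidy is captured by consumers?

Pre-subsidy: 438 - 4.8p = -122 + 2.8p gives p* = 1400/19, q* = 1602/19.
With the subsidy, sellers receive ps = pb + 18 for each unit, where pb is the price buyers pay.
Supply in terms of pb becomes qs = -122 + 2.8(pb + 18) = -71.6 + 2.8pb. Setting this equal to demand: 438 - 4.8pb = -71.6 + 2.8pb, so pb = 1274/19.
Sellers receive ps = 1274/19 + 18 = 1616/19; q' = 438 − 4.8·(1274/19) = 11034/95.
Buyers' price falls by p* − pb = 1400/19 − 1274/19 = 126/19; sellers' price rises by ps − p* = 1616/19 − 1400/19 = 216/19.
So consumers capture (126/19)/18 = 7/19 of each unit of subsidy.

Consumer share = 7/19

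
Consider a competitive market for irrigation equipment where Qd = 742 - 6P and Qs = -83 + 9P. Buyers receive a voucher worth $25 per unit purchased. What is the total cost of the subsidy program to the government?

Pre-subsidy: 742 - 6P = -83 + 9P gives P* = 55, Q* = 412.
With the rebate, buyers effectively pay Pb = Ps − 25, where Ps is the price sellers receive.
Demand in terms of Ps becomes Qd = 742 − 6(Ps − 25) = 892 - 6Ps. Setting this equal to supply: 892 - 6Ps = -83 + 9Ps, so Ps = 65.
Buyers pay Pb = 65 − 25 = 40; Q' = -83 + 9·65 = 502.
Government outlay = subsidy × quantity = 25 × 502 = 12550.

Government cost = $12550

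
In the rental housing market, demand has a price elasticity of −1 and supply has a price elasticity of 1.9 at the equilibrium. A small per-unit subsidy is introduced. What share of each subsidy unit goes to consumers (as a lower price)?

For a small subsidy around the equilibrium, the benefit split depends on the relative slopes, which at a point are proportional to the elasticities.
Buyer share = εs/(εs + |εd|) = 1.9/(1.9 + 1) = 19/29; seller share = |εd|/(εs + |εd|) = 10/29.

Consumer share = 19/29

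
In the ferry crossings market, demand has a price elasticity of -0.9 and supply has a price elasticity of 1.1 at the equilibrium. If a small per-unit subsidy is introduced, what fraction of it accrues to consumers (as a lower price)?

For a small subsidy around the equilibrium, the benefit split depends on the relative slopes, which at a point are proportional to the elasticities.
Buyer share = εs/(εs + |εd|) = 1.1/(1.1 + 0.9) = 0.55; seller share = |εd|/(εs + |εd|) = 0.45.

Consumer share = 0.55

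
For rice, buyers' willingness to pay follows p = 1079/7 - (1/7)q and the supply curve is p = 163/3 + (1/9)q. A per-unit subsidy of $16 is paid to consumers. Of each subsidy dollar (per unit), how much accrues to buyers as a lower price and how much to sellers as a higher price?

Buyers gain $9 per unit; sellers gain $7 per unit

Pre-subsidy: 1079/7 - (1/7)q = 163/3 + (1/9)q gives q* = 393 and p* = 98.
With the rebate, buyers effectively pay pb = ps − 16, where ps is the price sellers receive.
On the curves, pb = 1079/7 - (1/7)q and ps = 163/3 + (1/9)q; the wedge ps − pb = 16 gives 163/3 + (1/9)q − (1079/7 - (1/7)q) = 16, so q' = 456.
Then pb = 1079/7 − (1/7)·456 = 89 and ps = 163/3 + (1/9)·456 = 105.
Buyers' price falls by p* − pb = 98 − 89 = 9; sellers' price rises by ps − p* = 105 − 98 = 7.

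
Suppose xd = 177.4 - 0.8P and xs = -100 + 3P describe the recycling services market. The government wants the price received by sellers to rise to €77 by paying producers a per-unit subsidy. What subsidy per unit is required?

Required subsidy s = €19 per unit

At a seller price of 77, quantity supplied is -100 + 3·77 = 131.
Buyers absorb 131 only when they pay Pb with 177.4 − 0.8·Pb = 131, i.e. Pb = 58.
s = Ps − Pb = 77 − 58 = 19.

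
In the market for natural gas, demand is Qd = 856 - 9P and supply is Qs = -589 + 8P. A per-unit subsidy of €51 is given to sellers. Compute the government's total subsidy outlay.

Pre-subsidy: 856 - 9P = -589 + 8P gives P* = 85, Q* = 91.
With the subsidy, sellers receive Ps = Pb + 51 for each unit, where Pb is the price buyers pay.
Supply in terms of Pb becomes Qs = -589 + 8(Pb + 51) = -181 + 8Pb. Setting this equal to demand: 856 - 9Pb = -181 + 8Pb, so Pb = 61.
Sellers receive Ps = 61 + 51 = 112; Q' = 856 − 9·61 = 307.
Government outlay = subsidy × quantity = 51 × 307 = 15657.

Government cost = €15657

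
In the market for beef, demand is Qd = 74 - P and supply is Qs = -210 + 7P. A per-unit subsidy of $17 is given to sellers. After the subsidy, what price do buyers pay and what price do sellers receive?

Pre-subsidy: 74 - P = -210 + 7P gives P* = 35.5, Q* = 38.5.
With the subsidy, sellers receive Ps = Pb + 17 for each unit, where Pb is the price buyers pay.
Supply in terms of Pb becomes Qs = -210 + 7(Pb + 17) = -91 + 7Pb. Setting this equal to demand: 74 - Pb = -91 + 7Pb, so Pb = 20.625.
Sellers receive Ps = 20.625 + 17 = 37.625; Q' = 74 − 1·20.625 = 53.375.

Buyers pay $20.625; sellers receive $37.625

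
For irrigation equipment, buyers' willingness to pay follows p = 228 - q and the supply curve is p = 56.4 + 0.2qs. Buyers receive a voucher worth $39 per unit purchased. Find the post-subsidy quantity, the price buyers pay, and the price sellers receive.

q' = 175.5; buyers pay $52.5; sellers receive $91.5

Pre-subsidy: 228 - q = 56.4 + 0.2q gives q* = 143 and p* = 85.
With the rebate, buyers effectively pay pb = ps − 39, where ps is the price sellers receive.
On the curves, pb = 228 - q and ps = 56.4 + 0.2q; the wedge ps − pb = 39 gives 56.4 + 0.2q − (228 - q) = 39, so q' = 175.5.
Then pb = 228 − 1·175.5 = 52.5 and ps = 56.4 + 0.2·175.5 = 91.5.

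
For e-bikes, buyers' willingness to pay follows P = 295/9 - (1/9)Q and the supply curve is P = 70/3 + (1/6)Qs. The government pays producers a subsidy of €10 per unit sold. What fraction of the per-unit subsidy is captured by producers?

Producer share = 0.6

Pre-subsidy: 295/9 - (1/9)Q = 70/3 + (1/6)Q gives Q* = 34 and P* = 29.
With the subsidy, sellers receive Ps = Pb + 10 for each unit, where Pb is the price buyers pay.
On the curves, Pb = 295/9 - (1/9)Q and Ps = 70/3 + (1/6)Q; the wedge Ps − Pb = 10 gives 70/3 + (1/6)Q − (295/9 - (1/9)Q) = 10, so Q' = 70.
Then Pb = 295/9 − (1/9)·70 = 25 and Ps = 70/3 + (1/6)·70 = 35.
Buyers' price falls by P* − Pb = 29 − 25 = 4; sellers' price rises by Ps − P* = 35 − 29 = 6.
So producers capture 6/10 = 0.6 of each unit of subsidy.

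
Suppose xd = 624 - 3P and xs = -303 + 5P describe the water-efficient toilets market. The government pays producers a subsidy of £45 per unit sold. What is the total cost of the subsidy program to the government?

Pre-subsidy: 624 - 3P = -303 + 5P gives P* = 115.875, x* = 276.375.
With the subsidy, sellers receive Ps = Pb + 45 for each unit, where Pb is the price buyers pay.
Supply in terms of Pb becomes xs = -303 + 5(Pb + 45) = -78 + 5Pb. Setting this equal to demand: 624 - 3Pb = -78 + 5Pb, so Pb = 87.75.
Sellers receive Ps = 87.75 + 45 = 132.75; x' = 624 − 3·87.75 = 360.75.
Government outlay = subsidy × quantity = 45 × 360.75 = 16233.75.

Government cost = £16233.75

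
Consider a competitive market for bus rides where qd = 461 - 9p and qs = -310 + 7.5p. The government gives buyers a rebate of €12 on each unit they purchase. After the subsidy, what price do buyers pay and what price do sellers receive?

Pre-subsidy: 461 - 9p = -310 + 7.5p gives p* = 514/11, q* = 445/11.
With the rebate, buyers effectively pay pb = ps − 12, where ps is the price sellers receive.
Demand in terms of ps becomes qd = 461 − 9(ps − 12) = 569 - 9ps. Setting this equal to supply: 569 - 9ps = -310 + 7.5ps, so ps = 586/11.
Buyers pay pb = 586/11 − 12 = 454/11; q' = -310 + 7.5·(586/11) = 985/11.

Buyers pay 454/11; sellers receive 586/11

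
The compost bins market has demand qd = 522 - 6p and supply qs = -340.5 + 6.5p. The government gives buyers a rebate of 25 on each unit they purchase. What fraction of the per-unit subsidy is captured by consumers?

Consumer share = 0.52

Pre-subsidy: 522 - 6p = -340.5 + 6.5p gives p* = 69, q* = 108.
With the rebate, buyers effectively pay pb = ps − 25, where ps is the price sellers receive.
Demand in terms of ps becomes qd = 522 − 6(ps − 25) = 672 - 6ps. Setting this equal to supply: 672 - 6ps = -340.5 + 6.5ps, so ps = 81.
Buyers pay pb = 81 − 25 = 56; q' = -340.5 + 6.5·81 = 186.
Buyers' price falls by p* − pb = 69 − 56 = 13; sellers' price rises by ps − p* = 81 − 69 = 12.
So consumers capture 13/25 = 0.52 of each unit of subsidy.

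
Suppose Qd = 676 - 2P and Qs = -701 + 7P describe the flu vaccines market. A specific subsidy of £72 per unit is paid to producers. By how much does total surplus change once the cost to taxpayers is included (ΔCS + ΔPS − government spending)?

Pre-subsidy: 676 - 2P = -701 + 7P gives P* = 153, Q* = 370.
With the subsidy, sellers receive Ps = Pb + 72 for each unit, where Pb is the price buyers pay.
Supply in terms of Pb becomes Qs = -701 + 7(Pb + 72) = -197 + 7Pb. Setting this equal to demand: 676 - 2Pb = -197 + 7Pb, so Pb = 97.
Sellers receive Ps = 97 + 72 = 169; Q' = 676 − 2·97 = 482.
ΔCS = ½(370 + 482)(153 − 97) = 23856; ΔPS = ½(370 + 482)(169 − 153) = 6816.
Government spending = 72 × 482 = 34704.
Net change = 23856 + 6816 − 34704 = -4032. The loss equals the DWL triangle ½·72·112.

Net change in total surplus = -£4032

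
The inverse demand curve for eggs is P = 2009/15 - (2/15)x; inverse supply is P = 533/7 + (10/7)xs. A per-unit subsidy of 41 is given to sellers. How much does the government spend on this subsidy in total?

Government cost = 2593.25

Pre-subsidy: 2009/15 - (2/15)x = 533/7 + (10/7)x gives x* = 37 and P* = 129.
With the subsidy, sellers receive Ps = Pb + 41 for each unit, where Pb is the price buyers pay.
On the curves, Pb = 2009/15 - (2/15)x and Ps = 533/7 + (10/7)x; the wedge Ps − Pb = 41 gives 533/7 + (10/7)x − (2009/15 - (2/15)x) = 41, so x' = 63.25.
Then Pb = 2009/15 − (2/15)·63.25 = 125.5 and Ps = 533/7 + (10/7)·63.25 = 166.5.
Government outlay = subsidy × quantity = 41 × 63.25 = 2593.25.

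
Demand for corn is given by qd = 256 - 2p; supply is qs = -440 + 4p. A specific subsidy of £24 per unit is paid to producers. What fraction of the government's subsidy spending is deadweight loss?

DWL / government spending = 2/7

Pre-subsidy: 256 - 2p = -440 + 4p gives p* = 116, q* = 24.
With the subsidy, sellers receive ps = pb + 24 for each unit, where pb is the price buyers pay.
Supply in terms of pb becomes qs = -440 + 4(pb + 24) = -344 + 4pb. Setting this equal to demand: 256 - 2pb = -344 + 4pb, so pb = 100.
Sellers receive ps = 100 + 24 = 124; q' = 256 − 2·100 = 56.
ΔCS = ½(24 + 56)(116 − 100) = 640; ΔPS = ½(24 + 56)(124 − 116) = 320.
Government spending = 24 × 56 = 1344.
DWL = ½ × 24 × (56 − 24) = 384; fraction = 384 / 1344 = 2/7.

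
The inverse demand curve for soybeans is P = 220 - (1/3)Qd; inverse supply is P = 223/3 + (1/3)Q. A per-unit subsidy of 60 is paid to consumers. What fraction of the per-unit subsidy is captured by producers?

Pre-subsidy: 220 - (1/3)Q = 223/3 + (1/3)Q gives Q* = 218.5 and P* = 883/6.
With the rebate, buyers effectively pay Pb = Ps − 60, where Ps is the price sellers receive.
On the curves, Pb = 220 - (1/3)Q and Ps = 223/3 + (1/3)Q; the wedge Ps − Pb = 60 gives 223/3 + (1/3)Q − (220 - (1/3)Q) = 60, so Q' = 308.5.
Then Pb = 220 − (1/3)·308.5 = 703/6 and Ps = 223/3 + (1/3)·308.5 = 1063/6.
Buyers' price falls by P* − Pb = 883/6 − 703/6 = 30; sellers' price rises by Ps − P* = 1063/6 − 883/6 = 30.
So producers capture 30/60 = 0.5 of each unit of subsidy.

Producer share = 0.5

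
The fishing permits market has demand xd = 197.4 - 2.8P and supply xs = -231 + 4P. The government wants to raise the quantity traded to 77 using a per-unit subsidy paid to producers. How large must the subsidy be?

At x = 77, invert demand for the buyer price: Pb = (197.4 − 77)/2.8 = 43; invert supply for the seller price: Ps = (77 − (-231))/4 = 77.
The subsidy must fill the gap: s = Ps − Pb = 77 − 43 = 34.

Required subsidy s = 34 per unit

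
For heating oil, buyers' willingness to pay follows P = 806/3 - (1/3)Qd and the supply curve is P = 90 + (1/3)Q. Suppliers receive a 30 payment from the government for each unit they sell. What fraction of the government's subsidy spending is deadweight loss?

Pre-subsidy: 806/3 - (1/3)Q = 90 + (1/3)Q gives Q* = 268 and P* = 538/3.
With the subsidy, sellers receive Ps = Pb + 30 for each unit, where Pb is the price buyers pay.
On the curves, Pb = 806/3 - (1/3)Q and Ps = 90 + (1/3)Q; the wedge Ps − Pb = 30 gives 90 + (1/3)Q − (806/3 - (1/3)Q) = 30, so Q' = 313.
Then Pb = 806/3 − (1/3)·313 = 493/3 and Ps = 90 + (1/3)·313 = 583/3.
ΔCS = ½(268 + 313)(538/3 − 493/3) = 4357.5; ΔPS = ½(268 + 313)(583/3 − 538/3) = 4357.5.
Government spending = 30 × 313 = 9390.
DWL = ½ × 30 × (313 − 268) = 675; fraction = 675 / 9390 = 45/626.

DWL / government spending = 45/626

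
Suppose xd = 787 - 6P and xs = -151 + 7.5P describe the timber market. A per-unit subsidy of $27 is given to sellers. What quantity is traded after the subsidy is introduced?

x' = 4141/9

Pre-subsidy: 787 - 6P = -151 + 7.5P gives P* = 1876/27, x* = 3331/9.
With the subsidy, sellers receive Ps = Pb + 27 for each unit, where Pb is the price buyers pay.
Supply in terms of Pb becomes xs = -151 + 7.5(Pb + 27) = 51.5 + 7.5Pb. Setting this equal to demand: 787 - 6Pb = 51.5 + 7.5Pb, so Pb = 1471/27.
Sellers receive Ps = 1471/27 + 27 = 2200/27; x' = 787 − 6·(1471/27) = 4141/9.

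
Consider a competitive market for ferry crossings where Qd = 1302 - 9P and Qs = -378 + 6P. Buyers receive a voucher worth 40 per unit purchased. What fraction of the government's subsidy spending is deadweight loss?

Pre-subsidy: 1302 - 9P = -378 + 6P gives P* = 112, Q* = 294.
With the rebate, buyers effectively pay Pb = Ps − 40, where Ps is the price sellers receive.
Demand in terms of Ps becomes Qd = 1302 − 9(Ps − 40) = 1662 - 9Ps. Setting this equal to supply: 1662 - 9Ps = -378 + 6Ps, so Ps = 136.
Buyers pay Pb = 136 − 40 = 96; Q' = -378 + 6·136 = 438.
ΔCS = ½(294 + 438)(112 − 96) = 5856; ΔPS = ½(294 + 438)(136 − 112) = 8784.
Government spending = 40 × 438 = 17520.
DWL = ½ × 40 × (438 − 294) = 2880; fraction = 2880 / 17520 = 12/73.

DWL / government spending = 12/73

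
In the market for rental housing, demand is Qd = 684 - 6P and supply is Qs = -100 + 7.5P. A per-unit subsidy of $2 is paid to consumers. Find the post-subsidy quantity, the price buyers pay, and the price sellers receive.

Q' = 3080/9; buyers pay 1538/27; sellers receive 1592/27

Pre-subsidy: 684 - 6P = -100 + 7.5P gives P* = 1568/27, Q* = 3020/9.
With the rebate, buyers effectively pay Pb = Ps − 2, where Ps is the price sellers receive.
Demand in terms of Ps becomes Qd = 684 − 6(Ps − 2) = 696 - 6Ps. Setting this equal to supply: 696 - 6Ps = -100 + 7.5Ps, so Ps = 1592/27.
Buyers pay Pb = 1592/27 − 2 = 1538/27; Q' = -100 + 7.5·(1592/27) = 3080/9.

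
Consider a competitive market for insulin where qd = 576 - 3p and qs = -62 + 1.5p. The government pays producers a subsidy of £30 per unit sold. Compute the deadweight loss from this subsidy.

Deadweight loss = £450

Pre-subsidy: 576 - 3p = -62 + 1.5p gives p* = 1276/9, q* = 452/3.
With the subsidy, sellers receive ps = pb + 30 for each unit, where pb is the price buyers pay.
Supply in terms of pb becomes qs = -62 + 1.5(pb + 30) = -17 + 1.5pb. Setting this equal to demand: 576 - 3pb = -17 + 1.5pb, so pb = 1186/9.
Sellers receive ps = 1186/9 + 30 = 1456/9; q' = 576 − 3·(1186/9) = 542/3.
The subsidy expands output by 542/3 − 452/3 = 30 past the efficient level; on those units the gap between marginal cost and willingness to pay runs from 0 up to 30.
DWL = ½ × 30 × 30 = 450.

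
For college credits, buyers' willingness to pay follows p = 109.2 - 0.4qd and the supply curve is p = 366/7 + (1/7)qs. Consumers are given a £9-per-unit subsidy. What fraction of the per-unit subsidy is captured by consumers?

Consumer share = 14/19

Pre-subsidy: 109.2 - 0.4q = 366/7 + (1/7)q gives q* = 1992/19 and p* = 1278/19.
With the rebate, buyers effectively pay pb = ps − 9, where ps is the price sellers receive.
On the curves, pb = 109.2 - 0.4q and ps = 366/7 + (1/7)q; the wedge ps − pb = 9 gives 366/7 + (1/7)q − (109.2 - 0.4q) = 9, so q' = 2307/19.
Then pb = 109.2 − 0.4·(2307/19) = 1152/19 and ps = 366/7 + (1/7)·(2307/19) = 1323/19.
Buyers' price falls by p* − pb = 1278/19 − 1152/19 = 126/19; sellers' price rises by ps − p* = 1323/19 − 1278/19 = 45/19.
So consumers capture (126/19)/9 = 14/19 of each unit of subsidy.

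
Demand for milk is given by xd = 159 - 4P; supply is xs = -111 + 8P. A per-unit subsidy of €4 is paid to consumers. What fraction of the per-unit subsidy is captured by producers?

Pre-subsidy: 159 - 4P = -111 + 8P gives P* = 22.5, x* = 69.
With the rebate, buyers effectively pay Pb = Ps − 4, where Ps is the price sellers receive.
Demand in terms of Ps becomes xd = 159 − 4(Ps − 4) = 175 - 4Ps. Setting this equal to supply: 175 - 4Ps = -111 + 8Ps, so Ps = 143/6.
Buyers pay Pb = 143/6 − 4 = 119/6; x' = -111 + 8·(143/6) = 239/3.
Buyers' price falls by P* − Pb = 22.5 − 119/6 = 8/3; sellers' price rises by Ps − P* = 143/6 − 22.5 = 4/3.
So producers capture (4/3)/4 = 1/3 of each unit of subsidy.

Producer share = 1/3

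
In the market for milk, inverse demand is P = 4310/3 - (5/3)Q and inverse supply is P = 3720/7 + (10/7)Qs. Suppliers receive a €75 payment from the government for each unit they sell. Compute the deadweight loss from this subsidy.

Deadweight loss = 23625/26

Pre-subsidy: 4310/3 - (5/3)Q = 3720/7 + (10/7)Q gives Q* = 3802/13 and P* = 12340/13.
With the subsidy, sellers receive Ps = Pb + 75 for each unit, where Pb is the price buyers pay.
On the curves, Pb = 4310/3 - (5/3)Q and Ps = 3720/7 + (10/7)Q; the wedge Ps − Pb = 75 gives 3720/7 + (10/7)Q − (4310/3 - (5/3)Q) = 75, so Q' = 4117/13.
Then Pb = 4310/3 − (5/3)·(4117/13) = 11815/13 and Ps = 3720/7 + (10/7)·(4117/13) = 12790/13.
The subsidy expands output by 4117/13 − 3802/13 = 315/13 past the efficient level; on those units the gap between marginal cost and willingness to pay runs from 0 up to 75.
DWL = ½ × 75 × 315/13 = 23625/26.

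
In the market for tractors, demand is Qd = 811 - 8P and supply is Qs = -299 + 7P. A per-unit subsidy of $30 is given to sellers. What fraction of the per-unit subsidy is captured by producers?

Pre-subsidy: 811 - 8P = -299 + 7P gives P* = 74, Q* = 219.
With the subsidy, sellers receive Ps = Pb + 30 for each unit, where Pb is the price buyers pay.
Supply in terms of Pb becomes Qs = -299 + 7(Pb + 30) = -89 + 7Pb. Setting this equal to demand: 811 - 8Pb = -89 + 7Pb, so Pb = 60.
Sellers receive Ps = 60 + 30 = 90; Q' = 811 − 8·60 = 331.
Buyers' price falls by P* − Pb = 74 − 60 = 14; sellers' price rises by Ps − P* = 90 − 74 = 16.
So producers capture 16/30 = 8/15 of each unit of subsidy.

Producer share = 8/15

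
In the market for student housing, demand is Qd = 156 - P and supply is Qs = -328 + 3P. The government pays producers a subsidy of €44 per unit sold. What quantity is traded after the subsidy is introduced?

Pre-subsidy: 156 - P = -328 + 3P gives P* = 121, Q* = 35.
With the subsidy, sellers receive Ps = Pb + 44 for each unit, where Pb is the price buyers pay.
Supply in terms of Pb becomes Qs = -328 + 3(Pb + 44) = -196 + 3Pb. Setting this equal to demand: 156 - Pb = -196 + 3Pb, so Pb = 88.
Sellers receive Ps = 88 + 44 = 132; Q' = 156 − 1·88 = 68.

Q' = 68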